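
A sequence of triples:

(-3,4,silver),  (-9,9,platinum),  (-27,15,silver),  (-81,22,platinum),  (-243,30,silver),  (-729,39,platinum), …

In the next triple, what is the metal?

silver

For the metal, alternates silver ↔ platinum: silver, platinum, silver, platinum, silver, platinum → silver.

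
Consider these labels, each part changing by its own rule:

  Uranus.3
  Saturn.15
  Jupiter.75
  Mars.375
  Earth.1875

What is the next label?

Planet — runs backward through the planets Mercury→Neptune: Uranus, Saturn, Jupiter, Mars, Earth → Venus.
Second component: ×5 each step; 3, 15, 75, 375, 1875 → 9375.
Combining the parts gives Venus.9375.

Venus.9375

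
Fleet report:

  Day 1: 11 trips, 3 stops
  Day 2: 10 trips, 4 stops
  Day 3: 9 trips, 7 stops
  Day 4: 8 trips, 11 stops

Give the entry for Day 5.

7 trips, 18 stops

Trips: −1 each step; 11, 10, 9, 8 → 7.
Stops — each term is the sum of the two before it: 3, 4, 7, 11 → 18.
So the next row is 7 trips, 18 stops.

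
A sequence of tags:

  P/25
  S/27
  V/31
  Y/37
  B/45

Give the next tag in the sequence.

Letter goes P, S, V, Y, B → E (letters move forward 3 places in the alphabet, wrapping Z→A).
Second component: differences are 2, 4, 6, … (increasing by 2 each time); 25, 27, 31, 37, 45 → 55.
Putting it together: E/55.

E/55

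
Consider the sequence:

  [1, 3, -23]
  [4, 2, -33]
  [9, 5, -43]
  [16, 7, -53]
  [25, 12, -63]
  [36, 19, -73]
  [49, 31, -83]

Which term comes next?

For the first coordinate, perfect squares: 1², 2², 3², …: 1, 4, 9, 16, 25, 36, 49 → 64.
Second coordinate: each term is the sum of the two before it; 3, 2, 5, 7, 12, 19, 31 → 50.
Third coordinate goes -23, -33, -43, -53, -63, -73, -83 → -93 (−10 each step).
Putting it together: [64, 50, -93].

[64, 50, -93]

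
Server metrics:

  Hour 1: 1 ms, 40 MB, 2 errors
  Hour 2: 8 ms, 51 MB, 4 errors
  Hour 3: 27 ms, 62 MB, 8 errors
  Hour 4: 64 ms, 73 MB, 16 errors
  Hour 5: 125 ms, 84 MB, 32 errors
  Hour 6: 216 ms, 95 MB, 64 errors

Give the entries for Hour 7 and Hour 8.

Ms: perfect cubes: 1³, 2³, 3³, …; 1, 8, 27, 64, 125, 216 → 343 → 512.
For the MB, +11 each step: 40, 51, 62, 73, 84, 95 → 106 → 117.
For the errors, ×2 each step: 2, 4, 8, 16, 32, 64 → 128 → 256.
So the next two records are 343 ms, 106 MB, 128 errors and 512 ms, 117 MB, 256 errors.

343 ms, 106 MB, 128 errors; 512 ms, 117 MB, 256 errors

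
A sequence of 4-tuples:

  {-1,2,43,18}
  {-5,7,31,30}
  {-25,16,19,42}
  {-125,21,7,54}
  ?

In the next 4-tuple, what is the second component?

30

First component — ×5 each step: -1, -5, -25, -125 → -625.
Second component — alternating steps +5, +9, +5, +9, …: 2, 7, 16, 21 → 30.
Third component: 43, 31, 19, 7 → -5 (−12 each step).
Fourth component goes 18, 30, 42, 54 → 66 (together with the third component always sums to 61).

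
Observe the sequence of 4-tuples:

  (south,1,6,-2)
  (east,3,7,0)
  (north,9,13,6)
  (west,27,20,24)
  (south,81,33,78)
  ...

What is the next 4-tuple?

Direction: repeats south → east → north → west; south, east, north, west, south → east.
For the second entry, ×3 each step: 1, 3, 9, 27, 81 → 243.
Third entry goes 6, 7, 13, 20, 33 → 53 (each term is the sum of the two before it).
Fourth entry: -2, 0, 6, 24, 78 → 240 (always 3 less than the second entry).
So the next 4-tuple is (east,243,53,240).

(east,243,53,240)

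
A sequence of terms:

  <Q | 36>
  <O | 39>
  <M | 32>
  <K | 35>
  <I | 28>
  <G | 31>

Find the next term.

<E | 24>

Letter — letters move back 2 places in the alphabet: Q, O, M, K, I, G → E.
Second part — alternating steps +3, −7, +3, −7, …: 36, 39, 32, 35, 28, 31 → 24.
Putting it together: <E | 24>.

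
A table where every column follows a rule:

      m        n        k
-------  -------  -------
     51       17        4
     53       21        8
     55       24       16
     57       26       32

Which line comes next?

59  27  64

Column m goes 51, 53, 55, 57 → 59 (+2 each step).
Column n goes 17, 21, 24, 26 → 27 (differences are 4, 3, 2, … (decreasing by 1 each time)).
Column k: ×2 each step, so 4, 8, 16, 32 → 64.
So the next line is 59  27  64.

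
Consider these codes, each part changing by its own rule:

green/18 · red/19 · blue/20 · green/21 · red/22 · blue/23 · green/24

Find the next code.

Colour: green, red, blue, green, red, blue, green → red (repeats green → red → blue).
Second component goes 18, 19, 20, 21, 22, 23, 24 → 25 (+1 each step).
Putting it together: red/25.

red/25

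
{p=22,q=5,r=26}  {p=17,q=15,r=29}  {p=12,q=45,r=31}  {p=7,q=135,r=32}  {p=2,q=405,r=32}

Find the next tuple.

{p=-3,q=1215,r=31}

P: 22, 17, 12, 7, 2 → -3 (−5 each step).
Q — ×3 each step: 5, 15, 45, 135, 405 → 1215.
R: differences are 3, 2, 1, … (decreasing by 1 each time), so 26, 29, 31, 32, 32 → 31.
Combining the parts gives {p=-3,q=1215,r=31}.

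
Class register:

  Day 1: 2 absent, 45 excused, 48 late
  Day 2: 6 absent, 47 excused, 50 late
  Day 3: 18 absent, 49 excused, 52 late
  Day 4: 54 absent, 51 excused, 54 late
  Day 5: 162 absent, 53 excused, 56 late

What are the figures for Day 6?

486 absent, 55 excused, 58 late

Absent: ×3 each step, so 2, 6, 18, 54, 162 → 486.
Excused: +2 each step; 45, 47, 49, 51, 53 → 55.
Late — always 3 more than the excused: 48, 50, 52, 54, 56 → 58.
Combining the parts gives 486 absent, 55 excused, 58 late.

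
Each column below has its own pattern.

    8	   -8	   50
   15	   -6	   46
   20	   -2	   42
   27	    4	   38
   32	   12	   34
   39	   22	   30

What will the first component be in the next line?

First component — alternating steps +7, +5, +7, +5, …: 8, 15, 20, 27, 32, 39 → 44.

44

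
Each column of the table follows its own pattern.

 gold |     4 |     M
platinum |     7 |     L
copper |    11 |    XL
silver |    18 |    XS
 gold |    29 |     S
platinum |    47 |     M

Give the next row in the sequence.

Metal: repeats gold → platinum → copper → silver; gold, platinum, copper, silver, gold, platinum → copper.
For the second component, each term is the sum of the two before it: 4, 7, 11, 18, 29, 47 → 76.
Size: repeats M → L → XL → XS → S, so M, L, XL, XS, S, M → L.
Combining the parts gives copper  76  L.

copper  76  L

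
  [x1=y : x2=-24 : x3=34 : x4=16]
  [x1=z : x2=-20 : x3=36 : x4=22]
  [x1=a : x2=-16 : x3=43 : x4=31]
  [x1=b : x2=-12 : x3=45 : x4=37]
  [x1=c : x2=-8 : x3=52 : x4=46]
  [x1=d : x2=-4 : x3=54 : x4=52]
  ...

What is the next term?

X1 — letters move forward 1 place in the alphabet, wrapping Z→A: y, z, a, b, c, d → e.
X2 goes -24, -20, -16, -12, -8, -4 → 0 (+4 each step).
For the x3, alternating steps +2, +7, +2, +7, …: 34, 36, 43, 45, 52, 54 → 61.
X4: 16, 22, 31, 37, 46, 52 → 61 (alternating steps +6, +9, +6, +9, …).
Putting it together: [x1=e : x2=0 : x3=61 : x4=61].

[x1=e : x2=0 : x3=61 : x4=61]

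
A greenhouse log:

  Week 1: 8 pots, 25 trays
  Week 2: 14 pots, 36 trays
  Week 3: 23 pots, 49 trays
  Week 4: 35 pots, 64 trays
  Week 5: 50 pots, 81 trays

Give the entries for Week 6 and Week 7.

Pots goes 8, 14, 23, 35, 50 → 68 → 89 (differences are 6, 9, 12, … (increasing by 3 each time)).
For the trays, perfect squares: 5², 6², 7², …: 25, 36, 49, 64, 81 → 100 → 121.
Putting the parts together: 68 pots, 100 trays and then 89 pots, 121 trays.

68 pots, 100 trays; 89 pots, 121 trays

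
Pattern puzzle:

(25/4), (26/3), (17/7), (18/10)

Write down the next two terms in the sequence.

(9/17), (10/27)

First component goes 25, 26, 17, 18 → 9 → 10 (alternating steps +1, −9, +1, −9, …).
Second component: each term is the sum of the two before it, so 4, 3, 7, 10 → 17 → 27.
So the next two terms are (9/17) and (10/27).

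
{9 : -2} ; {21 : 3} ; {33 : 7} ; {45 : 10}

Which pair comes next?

For the first component, +12 each step: 9, 21, 33, 45 → 57.
Second component — differences are 5, 4, 3, … (decreasing by 1 each time): -2, 3, 7, 10 → 12.
Putting it together: {57 : 12}.

{57 : 12}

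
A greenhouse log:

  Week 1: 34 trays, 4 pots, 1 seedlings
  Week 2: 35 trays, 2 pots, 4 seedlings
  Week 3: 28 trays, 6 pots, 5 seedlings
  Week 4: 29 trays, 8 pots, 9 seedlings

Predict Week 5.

Trays — alternating steps +1, −7, +1, −7, …: 34, 35, 28, 29 → 22.
Pots: each term is the sum of the two before it, so 4, 2, 6, 8 → 14.
Seedlings: each term is the sum of the two before it; 1, 4, 5, 9 → 14.
Putting it together: 22 trays, 14 pots, 14 seedlings.

22 trays, 14 pots, 14 seedlings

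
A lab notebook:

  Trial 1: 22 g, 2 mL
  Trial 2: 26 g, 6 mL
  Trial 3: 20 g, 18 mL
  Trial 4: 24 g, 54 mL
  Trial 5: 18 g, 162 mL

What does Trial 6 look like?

G: 22, 26, 20, 24, 18 → 22 (alternating steps +4, −6, +4, −6, …).
For the mL, ×3 each step: 2, 6, 18, 54, 162 → 486.
So the next row is 22 g, 486 mL.

22 g, 486 mL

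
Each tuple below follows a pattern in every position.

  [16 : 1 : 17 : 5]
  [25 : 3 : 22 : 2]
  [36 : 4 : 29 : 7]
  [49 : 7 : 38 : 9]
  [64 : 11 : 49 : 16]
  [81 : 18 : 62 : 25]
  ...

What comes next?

First entry: perfect squares: 4², 5², 6², …, so 16, 25, 36, 49, 64, 81 → 100.
For the second entry, each term is the sum of the two before it: 1, 3, 4, 7, 11, 18 → 29.
For the third entry, differences are 5, 7, 9, … (increasing by 2 each time): 17, 22, 29, 38, 49, 62 → 77.
For the fourth entry, each term is the sum of the two before it: 5, 2, 7, 9, 16, 25 → 41.
So the next tuple is [100 : 29 : 77 : 41].

[100 : 29 : 77 : 41]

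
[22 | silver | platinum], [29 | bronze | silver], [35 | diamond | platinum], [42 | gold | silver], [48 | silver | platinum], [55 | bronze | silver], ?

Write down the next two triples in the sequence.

[61 | diamond | platinum], [68 | gold | silver]

First part: 22, 29, 35, 42, 48, 55 → 61 → 68 (alternating steps +7, +6, +7, +6, …).
For the rank, repeats silver → bronze → diamond → gold: silver, bronze, diamond, gold, silver, bronze → diamond → gold.
Metal: alternates platinum ↔ silver, so platinum, silver, platinum, silver, platinum, silver → platinum → silver.
So the next two triples are [61 | diamond | platinum] and [68 | gold | silver].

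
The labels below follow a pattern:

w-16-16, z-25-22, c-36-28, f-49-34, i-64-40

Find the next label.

Letter: letters move forward 3 places in the alphabet, wrapping Z→A, so w, z, c, f, i → l.
Second component — perfect squares: 4², 5², 6², …: 16, 25, 36, 49, 64 → 81.
Third component: +6 each step, so 16, 22, 28, 34, 40 → 46.
Combining the parts gives l-81-46.

l-81-46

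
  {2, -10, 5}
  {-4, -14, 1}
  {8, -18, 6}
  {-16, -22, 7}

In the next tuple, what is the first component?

32

For the first component, ×(-2) each step: 2, -4, 8, -16 → 32.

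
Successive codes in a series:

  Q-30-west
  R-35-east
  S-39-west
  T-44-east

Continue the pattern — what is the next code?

U-48-west

Letter: Q, R, S, T → U (letters move forward 1 place in the alphabet).
For the second component, alternating steps +5, +4, +5, +4, …: 30, 35, 39, 44 → 48.
Direction: alternates west ↔ east; west, east, west, east → west.
So the next code is U-48-west.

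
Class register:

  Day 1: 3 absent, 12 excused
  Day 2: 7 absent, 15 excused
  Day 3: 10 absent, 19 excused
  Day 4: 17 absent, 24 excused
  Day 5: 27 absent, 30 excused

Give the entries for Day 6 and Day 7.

Absent: each term is the sum of the two before it, so 3, 7, 10, 17, 27 → 44 → 71.
Excused — differences are 3, 4, 5, … (increasing by 1 each time): 12, 15, 19, 24, 30 → 37 → 45.
Putting the parts together: 44 absent, 37 excused and then 71 absent, 45 excused.

44 absent, 37 excused; 71 absent, 45 excused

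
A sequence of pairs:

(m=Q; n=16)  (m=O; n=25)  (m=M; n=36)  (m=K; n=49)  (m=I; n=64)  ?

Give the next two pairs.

For the m, letters move back 2 places in the alphabet: Q, O, M, K, I → G → E.
N — perfect squares: 4², 5², 6², …: 16, 25, 36, 49, 64 → 81 → 100.
Putting the parts together: (m=G; n=81) and then (m=E; n=100).

(m=G; n=81), (m=E; n=100)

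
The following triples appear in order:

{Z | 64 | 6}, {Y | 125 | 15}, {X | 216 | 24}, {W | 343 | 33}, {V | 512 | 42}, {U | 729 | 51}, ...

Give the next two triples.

Letter — letters move back 1 place in the alphabet: Z, Y, X, W, V, U → T → S.
For the second coordinate, perfect cubes: 4³, 5³, 6³, …: 64, 125, 216, 343, 512, 729 → 1000 → 1331.
Third coordinate goes 6, 15, 24, 33, 42, 51 → 60 → 69 (+9 each step).
So the next two triples are {T | 1000 | 60} and {S | 1331 | 69}.

{T | 1000 | 60}, {S | 1331 | 69}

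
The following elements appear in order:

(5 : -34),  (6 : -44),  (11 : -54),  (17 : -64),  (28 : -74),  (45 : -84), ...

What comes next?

First component goes 5, 6, 11, 17, 28, 45 → 73 (each term is the sum of the two before it).
Second component: −10 each step, so -34, -44, -54, -64, -74, -84 → -94.
Combining the parts gives (73 : -94).

(73 : -94)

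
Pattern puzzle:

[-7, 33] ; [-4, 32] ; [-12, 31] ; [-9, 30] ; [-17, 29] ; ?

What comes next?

First entry goes -7, -4, -12, -9, -17 → -14 (alternating steps +3, −8, +3, −8, …).
Second entry: −1 each step; 33, 32, 31, 30, 29 → 28.
Combining the parts gives [-14, 28].

[-14, 28]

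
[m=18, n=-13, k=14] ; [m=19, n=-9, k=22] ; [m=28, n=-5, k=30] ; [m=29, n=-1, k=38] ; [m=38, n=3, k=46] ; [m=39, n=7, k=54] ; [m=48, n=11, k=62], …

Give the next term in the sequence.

[m=49, n=15, k=70]

M goes 18, 19, 28, 29, 38, 39, 48 → 49 (alternating steps +1, +9, +1, +9, …).
N goes -13, -9, -5, -1, 3, 7, 11 → 15 (+4 each step).
For the k, +8 each step: 14, 22, 30, 38, 46, 54, 62 → 70.
Putting it together: [m=49, n=15, k=70].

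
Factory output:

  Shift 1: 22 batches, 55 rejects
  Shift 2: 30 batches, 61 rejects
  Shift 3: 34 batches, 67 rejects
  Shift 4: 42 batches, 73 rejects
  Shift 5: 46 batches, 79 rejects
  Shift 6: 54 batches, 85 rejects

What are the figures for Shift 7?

For the batches, alternating steps +8, +4, +8, +4, …: 22, 30, 34, 42, 46, 54 → 58.
Rejects goes 55, 61, 67, 73, 79, 85 → 91 (+6 each step).
Putting it together: 58 batches, 91 rejects.

58 batches, 91 rejects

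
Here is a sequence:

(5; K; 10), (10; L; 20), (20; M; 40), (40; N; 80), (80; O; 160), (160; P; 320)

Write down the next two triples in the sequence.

First slot: ×2 each step, so 5, 10, 20, 40, 80, 160 → 320 → 640.
Letter: K, L, M, N, O, P → Q → R (letters move forward 1 place in the alphabet).
Third slot goes 10, 20, 40, 80, 160, 320 → 640 → 1280 (always 2 × the first slot).
So the next two triples are (320; Q; 640) and (640; R; 1280).

(320; Q; 640), (640; R; 1280)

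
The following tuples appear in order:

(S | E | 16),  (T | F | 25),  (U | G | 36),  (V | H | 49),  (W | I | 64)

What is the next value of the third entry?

Third entry: 16, 25, 36, 49, 64 → 81 (perfect squares: 4², 5², 6², …).

81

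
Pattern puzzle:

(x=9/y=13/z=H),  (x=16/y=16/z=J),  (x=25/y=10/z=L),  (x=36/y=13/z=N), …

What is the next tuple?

(x=49/y=7/z=P)

X — perfect squares: 3², 4², 5², …: 9, 16, 25, 36 → 49.
Y: alternating steps +3, −6, +3, −6, …, so 13, 16, 10, 13 → 7.
Z: H, J, L, N → P (letters move forward 2 places in the alphabet).
So the next tuple is (x=49/y=7/z=P).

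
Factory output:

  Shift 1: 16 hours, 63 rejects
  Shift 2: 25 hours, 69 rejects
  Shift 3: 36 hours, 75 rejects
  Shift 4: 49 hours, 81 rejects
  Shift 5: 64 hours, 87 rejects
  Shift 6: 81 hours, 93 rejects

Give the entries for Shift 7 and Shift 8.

Hours: perfect squares: 4², 5², 6², …; 16, 25, 36, 49, 64, 81 → 100 → 121.
Rejects — +6 each step: 63, 69, 75, 81, 87, 93 → 99 → 105.
So the next two rows are 100 hours, 99 rejects and 121 hours, 105 rejects.

100 hours, 99 rejects; 121 hours, 105 rejects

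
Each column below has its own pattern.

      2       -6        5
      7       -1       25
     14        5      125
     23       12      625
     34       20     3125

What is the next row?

47  29  15625

First component goes 2, 7, 14, 23, 34 → 47 (differences are 5, 7, 9, … (increasing by 2 each time)).
Second component: differences are 5, 6, 7, … (increasing by 1 each time), so -6, -1, 5, 12, 20 → 29.
For the third component, ×5 each step: 5, 25, 125, 625, 3125 → 15625.
So the next row is 47  29  15625.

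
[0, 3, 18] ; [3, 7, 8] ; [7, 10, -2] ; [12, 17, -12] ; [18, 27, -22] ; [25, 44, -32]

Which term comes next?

First entry — differences are 3, 4, 5, … (increasing by 1 each time): 0, 3, 7, 12, 18, 25 → 33.
Second entry: 3, 7, 10, 17, 27, 44 → 71 (each term is the sum of the two before it).
Third entry — −10 each step: 18, 8, -2, -12, -22, -32 → -42.
Combining the parts gives [33, 71, -42].

[33, 71, -42]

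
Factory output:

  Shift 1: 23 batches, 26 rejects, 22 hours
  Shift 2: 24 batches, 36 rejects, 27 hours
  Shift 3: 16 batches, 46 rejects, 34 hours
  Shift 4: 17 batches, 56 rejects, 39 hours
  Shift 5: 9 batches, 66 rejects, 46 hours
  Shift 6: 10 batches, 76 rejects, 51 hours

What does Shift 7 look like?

2 batches, 86 rejects, 58 hours

Batches: alternating steps +1, −8, +1, −8, …; 23, 24, 16, 17, 9, 10 → 2.
Rejects: 26, 36, 46, 56, 66, 76 → 86 (+10 each step).
For the hours, alternating steps +5, +7, +5, +7, …: 22, 27, 34, 39, 46, 51 → 58.
Combining the parts gives 2 batches, 86 rejects, 58 hours.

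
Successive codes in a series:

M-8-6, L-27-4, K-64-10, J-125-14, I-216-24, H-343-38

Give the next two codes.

Letter — letters move back 1 place in the alphabet: M, L, K, J, I, H → G → F.
For the second component, perfect cubes: 2³, 3³, 4³, …: 8, 27, 64, 125, 216, 343 → 512 → 729.
For the third component, each term is the sum of the two before it: 6, 4, 10, 14, 24, 38 → 62 → 100.
Putting the parts together: G-512-62 and then F-729-100.

G-512-62 then F-729-100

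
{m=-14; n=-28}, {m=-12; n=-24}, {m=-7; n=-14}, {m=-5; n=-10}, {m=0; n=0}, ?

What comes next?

{m=2; n=4}

M — alternating steps +2, +5, +2, +5, …: -14, -12, -7, -5, 0 → 2.
N: always 2 × the m; -28, -24, -14, -10, 0 → 4.
So the next pair is {m=2; n=4}.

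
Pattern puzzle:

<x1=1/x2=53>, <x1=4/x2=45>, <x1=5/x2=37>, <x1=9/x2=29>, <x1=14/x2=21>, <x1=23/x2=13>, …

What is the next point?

<x1=37/x2=5>

X1: each term is the sum of the two before it, so 1, 4, 5, 9, 14, 23 → 37.
X2: −8 each step, so 53, 45, 37, 29, 21, 13 → 5.
So the next point is <x1=37/x2=5>.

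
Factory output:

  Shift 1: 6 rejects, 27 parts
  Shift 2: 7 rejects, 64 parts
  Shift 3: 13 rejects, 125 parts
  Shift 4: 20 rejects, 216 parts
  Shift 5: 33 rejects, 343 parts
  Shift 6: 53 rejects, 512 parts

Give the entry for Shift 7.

86 rejects, 729 parts

Rejects: 6, 7, 13, 20, 33, 53 → 86 (each term is the sum of the two before it).
For the parts, perfect cubes: 3³, 4³, 5³, …: 27, 64, 125, 216, 343, 512 → 729.
Putting it together: 86 rejects, 729 parts.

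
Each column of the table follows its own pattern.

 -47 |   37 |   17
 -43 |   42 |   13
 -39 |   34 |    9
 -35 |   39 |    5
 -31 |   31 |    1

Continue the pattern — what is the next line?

First component goes -47, -43, -39, -35, -31 → -27 (+4 each step).
Second component: 37, 42, 34, 39, 31 → 36 (alternating steps +5, −8, +5, −8, …).
Third component: together with the first component always sums to -30; 17, 13, 9, 5, 1 → -3.
Combining the parts gives -27  36  -3.

-27  36  -3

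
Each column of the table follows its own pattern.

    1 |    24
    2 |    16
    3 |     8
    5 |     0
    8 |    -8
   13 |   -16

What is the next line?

21  -24

First component: 1, 2, 3, 5, 8, 13 → 21 (each term is the sum of the two before it).
Second component — −8 each step: 24, 16, 8, 0, -8, -16 → -24.
Putting it together: 21  -24.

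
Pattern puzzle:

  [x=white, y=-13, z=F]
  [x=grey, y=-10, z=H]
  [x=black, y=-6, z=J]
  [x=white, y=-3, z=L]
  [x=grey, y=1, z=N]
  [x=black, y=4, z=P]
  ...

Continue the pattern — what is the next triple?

For the x, repeats white → grey → black: white, grey, black, white, grey, black → white.
Y — alternating steps +3, +4, +3, +4, …: -13, -10, -6, -3, 1, 4 → 8.
Z goes F, H, J, L, N, P → R (letters move forward 2 places in the alphabet).
Combining the parts gives [x=white, y=8, z=R].

[x=white, y=8, z=R]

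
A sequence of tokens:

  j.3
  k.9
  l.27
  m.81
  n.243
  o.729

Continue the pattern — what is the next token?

p.2187

Letter: letters move forward 1 place in the alphabet, so j, k, l, m, n, o → p.
Second component — ×3 each step: 3, 9, 27, 81, 243, 729 → 2187.
Combining the parts gives p.2187.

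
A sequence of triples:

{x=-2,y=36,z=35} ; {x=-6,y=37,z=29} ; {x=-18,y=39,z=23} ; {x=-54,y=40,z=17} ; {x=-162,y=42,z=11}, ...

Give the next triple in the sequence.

X — ×3 each step: -2, -6, -18, -54, -162 → -486.
Y: alternating steps +1, +2, +1, +2, …; 36, 37, 39, 40, 42 → 43.
Z: 35, 29, 23, 17, 11 → 5 (−6 each step).
Combining the parts gives {x=-486,y=43,z=5}.

{x=-486,y=43,z=5}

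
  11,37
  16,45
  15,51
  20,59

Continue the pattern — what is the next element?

First component — alternating steps +5, −1, +5, −1, …: 11, 16, 15, 20 → 19.
Second component: 37, 45, 51, 59 → 65 (alternating steps +8, +6, +8, +6, …).
Putting it together: 19,65.

19,65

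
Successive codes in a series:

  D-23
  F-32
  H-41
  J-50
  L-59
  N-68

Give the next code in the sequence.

Letter — letters move forward 2 places in the alphabet: D, F, H, J, L, N → P.
Second component goes 23, 32, 41, 50, 59, 68 → 77 (+9 each step).
So the next code is P-77.

P-77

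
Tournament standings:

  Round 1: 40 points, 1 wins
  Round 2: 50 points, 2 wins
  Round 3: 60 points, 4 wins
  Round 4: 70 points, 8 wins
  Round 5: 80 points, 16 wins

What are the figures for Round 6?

Points goes 40, 50, 60, 70, 80 → 90 (+10 each step).
Wins — ×2 each step: 1, 2, 4, 8, 16 → 32.
Putting it together: 90 points, 32 wins.

90 points, 32 wins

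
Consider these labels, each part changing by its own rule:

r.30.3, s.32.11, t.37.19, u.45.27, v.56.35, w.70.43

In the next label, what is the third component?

51

Third component: +8 each step; 3, 11, 19, 27, 35, 43 → 51.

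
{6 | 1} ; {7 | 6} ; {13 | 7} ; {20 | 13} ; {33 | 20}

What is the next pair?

{53 | 33}

First entry: each term is the sum of the two before it, so 6, 7, 13, 20, 33 → 53.
Second entry: each term is the sum of the two before it; 1, 6, 7, 13, 20 → 33.
So the next pair is {53 | 33}.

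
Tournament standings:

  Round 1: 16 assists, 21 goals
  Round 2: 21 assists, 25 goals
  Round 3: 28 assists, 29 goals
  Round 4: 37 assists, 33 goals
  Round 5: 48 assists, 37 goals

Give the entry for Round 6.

Assists: differences are 5, 7, 9, … (increasing by 2 each time); 16, 21, 28, 37, 48 → 61.
For the goals, +4 each step: 21, 25, 29, 33, 37 → 41.
Combining the parts gives 61 assists, 41 goals.

61 assists, 41 goals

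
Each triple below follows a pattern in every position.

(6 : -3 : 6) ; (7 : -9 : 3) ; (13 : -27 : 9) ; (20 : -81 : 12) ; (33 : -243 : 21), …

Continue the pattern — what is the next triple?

(53 : -729 : 33)

First value goes 6, 7, 13, 20, 33 → 53 (each term is the sum of the two before it).
Second value: ×3 each step, so -3, -9, -27, -81, -243 → -729.
Third value goes 6, 3, 9, 12, 21 → 33 (each term is the sum of the two before it).
Combining the parts gives (53 : -729 : 33).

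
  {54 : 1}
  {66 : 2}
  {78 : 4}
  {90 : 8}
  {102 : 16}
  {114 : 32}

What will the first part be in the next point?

First part — +12 each step: 54, 66, 78, 90, 102, 114 → 126.
Second part goes 1, 2, 4, 8, 16, 32 → 64 (×2 each step).

126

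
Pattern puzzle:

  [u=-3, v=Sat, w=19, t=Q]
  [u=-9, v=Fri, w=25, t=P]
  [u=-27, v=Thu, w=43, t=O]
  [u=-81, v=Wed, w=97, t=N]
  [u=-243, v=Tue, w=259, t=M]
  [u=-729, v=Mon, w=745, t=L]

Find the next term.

[u=-2187, v=Sun, w=2203, t=K]

U — ×3 each step: -3, -9, -27, -81, -243, -729 → -2187.
V: Sat, Fri, Thu, Wed, Tue, Mon → Sun (runs backward through the weekdays Mon→Sun).
W — together with the u always sums to 16: 19, 25, 43, 97, 259, 745 → 2203.
For the t, letters move back 1 place in the alphabet: Q, P, O, N, M, L → K.
So the next term is [u=-2187, v=Sun, w=2203, t=K].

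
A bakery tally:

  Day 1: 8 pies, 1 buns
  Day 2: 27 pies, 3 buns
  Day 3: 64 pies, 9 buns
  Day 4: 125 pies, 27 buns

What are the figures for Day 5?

216 pies, 81 buns

Pies goes 8, 27, 64, 125 → 216 (perfect cubes: 2³, 3³, 4³, …).
Buns: ×3 each step; 1, 3, 9, 27 → 81.
Putting it together: 216 pies, 81 buns.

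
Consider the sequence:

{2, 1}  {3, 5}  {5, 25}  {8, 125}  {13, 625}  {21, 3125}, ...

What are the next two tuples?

First entry: each term is the sum of the two before it; 2, 3, 5, 8, 13, 21 → 34 → 55.
Second entry goes 1, 5, 25, 125, 625, 3125 → 15625 → 78125 (×5 each step).
So the next two tuples are {34, 15625} and {55, 78125}.

{34, 15625}, {55, 78125}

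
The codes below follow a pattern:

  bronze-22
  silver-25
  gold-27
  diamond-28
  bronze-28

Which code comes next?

Rank — repeats bronze → silver → gold → diamond: bronze, silver, gold, diamond, bronze → silver.
Second component: 22, 25, 27, 28, 28 → 27 (differences are 3, 2, 1, … (decreasing by 1 each time)).
So the next code is silver-27.

silver-27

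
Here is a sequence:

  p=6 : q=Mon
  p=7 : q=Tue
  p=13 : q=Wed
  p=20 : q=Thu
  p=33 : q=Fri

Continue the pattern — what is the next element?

P — each term is the sum of the two before it: 6, 7, 13, 20, 33 → 53.
Q: runs through the weekdays Mon→Sun; Mon, Tue, Wed, Thu, Fri → Sat.
So the next element is p=53 : q=Sat.

p=53 : q=Sat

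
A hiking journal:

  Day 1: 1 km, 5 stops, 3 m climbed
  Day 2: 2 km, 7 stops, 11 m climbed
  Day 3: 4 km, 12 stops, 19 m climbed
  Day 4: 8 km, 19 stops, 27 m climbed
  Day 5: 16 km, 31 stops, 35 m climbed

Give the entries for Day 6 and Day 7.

32 km, 50 stops, 43 m climbed; 64 km, 81 stops, 51 m climbed

Km — ×2 each step: 1, 2, 4, 8, 16 → 32 → 64.
Stops: each term is the sum of the two before it, so 5, 7, 12, 19, 31 → 50 → 81.
For the m climbed, +8 each step: 3, 11, 19, 27, 35 → 43 → 51.
So the next two records are 32 km, 50 stops, 43 m climbed and 64 km, 81 stops, 51 m climbed.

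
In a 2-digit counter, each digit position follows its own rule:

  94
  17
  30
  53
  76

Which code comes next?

First digit: +2 each step, mod 10, so 9, 1, 3, 5, 7 → 9.
Second digit — +3 each step, mod 10: 4, 7, 0, 3, 6 → 9.
Putting it together: 99.

99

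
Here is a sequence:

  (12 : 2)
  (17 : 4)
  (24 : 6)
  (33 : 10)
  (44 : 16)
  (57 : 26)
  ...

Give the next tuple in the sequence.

(72 : 42)

For the first entry, differences are 5, 7, 9, … (increasing by 2 each time): 12, 17, 24, 33, 44, 57 → 72.
Second entry: each term is the sum of the two before it; 2, 4, 6, 10, 16, 26 → 42.
So the next tuple is (72 : 42).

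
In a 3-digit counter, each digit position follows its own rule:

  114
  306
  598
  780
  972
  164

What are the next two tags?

356, 548

First digit: +2 each step, mod 10, so 1, 3, 5, 7, 9, 1 → 3 → 5.
Second digit — −1 each step, mod 10: 1, 0, 9, 8, 7, 6 → 5 → 4.
Third digit: +2 each step, mod 10, so 4, 6, 8, 0, 2, 4 → 6 → 8.
Putting the parts together: 356 and then 548.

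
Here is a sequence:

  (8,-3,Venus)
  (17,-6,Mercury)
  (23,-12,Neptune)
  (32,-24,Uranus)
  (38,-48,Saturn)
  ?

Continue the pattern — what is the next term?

(47,-96,Jupiter)

First component goes 8, 17, 23, 32, 38 → 47 (alternating steps +9, +6, +9, +6, …).
Second component — ×2 each step: -3, -6, -12, -24, -48 → -96.
Planet: runs backward through the planets Mercury→Neptune, so Venus, Mercury, Neptune, Uranus, Saturn → Jupiter.
Putting it together: (47,-96,Jupiter).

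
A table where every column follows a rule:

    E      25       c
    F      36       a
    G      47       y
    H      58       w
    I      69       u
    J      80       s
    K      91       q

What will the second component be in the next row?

Second component: +11 each step, so 25, 36, 47, 58, 69, 80, 91 → 102.

102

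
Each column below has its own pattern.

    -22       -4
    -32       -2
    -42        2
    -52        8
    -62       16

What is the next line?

-72  26

First component goes -22, -32, -42, -52, -62 → -72 (−10 each step).
Second component: differences are 2, 4, 6, … (increasing by 2 each time); -4, -2, 2, 8, 16 → 26.
Putting it together: -72  26.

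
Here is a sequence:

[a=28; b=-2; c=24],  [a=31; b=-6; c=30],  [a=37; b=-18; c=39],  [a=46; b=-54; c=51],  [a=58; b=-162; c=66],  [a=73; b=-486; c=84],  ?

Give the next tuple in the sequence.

A — differences are 3, 6, 9, … (increasing by 3 each time): 28, 31, 37, 46, 58, 73 → 91.
For the b, ×3 each step: -2, -6, -18, -54, -162, -486 → -1458.
C: 24, 30, 39, 51, 66, 84 → 105 (differences are 6, 9, 12, … (increasing by 3 each time)).
So the next tuple is [a=91; b=-1458; c=105].

[a=91; b=-1458; c=105]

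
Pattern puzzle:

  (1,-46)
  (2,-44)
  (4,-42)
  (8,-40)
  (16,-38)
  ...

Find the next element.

First part: ×2 each step, so 1, 2, 4, 8, 16 → 32.
Second part goes -46, -44, -42, -40, -38 → -36 (+2 each step).
Putting it together: (32,-36).

(32,-36)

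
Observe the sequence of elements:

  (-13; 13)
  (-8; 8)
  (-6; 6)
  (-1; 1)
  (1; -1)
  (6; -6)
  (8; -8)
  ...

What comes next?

First entry — alternating steps +5, +2, +5, +2, …: -13, -8, -6, -1, 1, 6, 8 → 13.
Second entry goes 13, 8, 6, 1, -1, -6, -8 → -13 (always the negative of the first entry).
So the next element is (13; -13).

(13; -13)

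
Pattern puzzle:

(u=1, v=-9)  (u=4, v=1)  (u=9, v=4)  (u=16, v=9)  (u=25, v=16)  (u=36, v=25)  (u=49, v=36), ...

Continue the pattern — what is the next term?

(u=64, v=49)

U: differences are 3, 5, 7, … (increasing by 2 each time); 1, 4, 9, 16, 25, 36, 49 → 64.
V goes -9, 1, 4, 9, 16, 25, 36 → 49 (always the previous value of the u).
Putting it together: (u=64, v=49).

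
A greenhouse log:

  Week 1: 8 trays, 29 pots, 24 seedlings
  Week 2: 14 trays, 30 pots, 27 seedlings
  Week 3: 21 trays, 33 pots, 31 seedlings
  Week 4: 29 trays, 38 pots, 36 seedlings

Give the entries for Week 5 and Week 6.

Trays goes 8, 14, 21, 29 → 38 → 48 (differences are 6, 7, 8, … (increasing by 1 each time)).
Pots: differences are 1, 3, 5, … (increasing by 2 each time), so 29, 30, 33, 38 → 45 → 54.
For the seedlings, differences are 3, 4, 5, … (increasing by 1 each time): 24, 27, 31, 36 → 42 → 49.
So the next two rows are 38 trays, 45 pots, 42 seedlings and 48 trays, 54 pots, 49 seedlings.

38 trays, 45 pots, 42 seedlings; 48 trays, 54 pots, 49 seedlings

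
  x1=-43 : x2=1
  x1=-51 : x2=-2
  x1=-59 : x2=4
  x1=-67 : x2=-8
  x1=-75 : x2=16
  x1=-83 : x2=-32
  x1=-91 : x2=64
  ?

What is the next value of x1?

X1 — −8 each step: -43, -51, -59, -67, -75, -83, -91 → -99.
X2: ×(-2) each step; 1, -2, 4, -8, 16, -32, 64 → -128.

-99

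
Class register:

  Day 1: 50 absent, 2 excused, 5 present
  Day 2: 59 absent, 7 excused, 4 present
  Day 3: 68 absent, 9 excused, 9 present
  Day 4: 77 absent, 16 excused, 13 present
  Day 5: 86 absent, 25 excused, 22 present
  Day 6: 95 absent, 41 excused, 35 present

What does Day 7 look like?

For the absent, +9 each step: 50, 59, 68, 77, 86, 95 → 104.
Excused — each term is the sum of the two before it: 2, 7, 9, 16, 25, 41 → 66.
Present goes 5, 4, 9, 13, 22, 35 → 57 (each term is the sum of the two before it).
Combining the parts gives 104 absent, 66 excused, 57 present.

104 absent, 66 excused, 57 present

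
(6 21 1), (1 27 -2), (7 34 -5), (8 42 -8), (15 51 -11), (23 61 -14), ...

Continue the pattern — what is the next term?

(38 72 -17)

First entry: each term is the sum of the two before it, so 6, 1, 7, 8, 15, 23 → 38.
Second entry: 21, 27, 34, 42, 51, 61 → 72 (differences are 6, 7, 8, … (increasing by 1 each time)).
Third entry: −3 each step, so 1, -2, -5, -8, -11, -14 → -17.
Putting it together: (38 72 -17).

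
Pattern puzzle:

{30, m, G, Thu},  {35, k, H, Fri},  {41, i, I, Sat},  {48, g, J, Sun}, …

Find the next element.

{56, e, K, Mon}

For the first component, differences are 5, 6, 7, … (increasing by 1 each time): 30, 35, 41, 48 → 56.
For the first letter, letters move back 2 places in the alphabet: m, k, i, g → e.
Second letter goes G, H, I, J → K (letters move forward 1 place in the alphabet).
Day: runs through the weekdays Mon→Sun; Thu, Fri, Sat, Sun → Mon.
Combining the parts gives {56, e, K, Mon}.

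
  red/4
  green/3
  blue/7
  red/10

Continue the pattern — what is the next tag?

Colour — repeats red → green → blue: red, green, blue, red → green.
For the second component, each term is the sum of the two before it: 4, 3, 7, 10 → 17.
So the next tag is green/17.

green/17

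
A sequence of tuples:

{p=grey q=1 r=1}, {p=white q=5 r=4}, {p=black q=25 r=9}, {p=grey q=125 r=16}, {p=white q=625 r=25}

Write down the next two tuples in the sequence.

P: grey, white, black, grey, white → black → grey (repeats grey → white → black).
For the q, ×5 each step: 1, 5, 25, 125, 625 → 3125 → 15625.
R: 1, 4, 9, 16, 25 → 36 → 49 (perfect squares: 1², 2², 3², …).
So the next two tuples are {p=black q=3125 r=36} and {p=grey q=15625 r=49}.

{p=black q=3125 r=36}, {p=grey q=15625 r=49}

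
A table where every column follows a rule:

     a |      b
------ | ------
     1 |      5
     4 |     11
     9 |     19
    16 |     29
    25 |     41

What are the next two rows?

36  55; 49  71

For the column a, perfect squares: 1², 2², 3², …: 1, 4, 9, 16, 25 → 36 → 49.
Column b — differences are 6, 8, 10, … (increasing by 2 each time): 5, 11, 19, 29, 41 → 55 → 71.
So the next two rows are 36  55 and 49  71.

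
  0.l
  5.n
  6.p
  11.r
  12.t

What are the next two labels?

First component goes 0, 5, 6, 11, 12 → 17 → 18 (alternating steps +5, +1, +5, +1, …).
Letter — letters move forward 2 places in the alphabet: l, n, p, r, t → v → x.
So the next two labels are 17.v and 18.x.

17.v, 18.x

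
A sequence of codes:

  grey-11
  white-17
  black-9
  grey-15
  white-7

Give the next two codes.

Shade — repeats grey → white → black: grey, white, black, grey, white → black → grey.
Second component: 11, 17, 9, 15, 7 → 13 → 5 (alternating steps +6, −8, +6, −8, …).
Putting the parts together: black-13 and then grey-5.

black-13 then grey-5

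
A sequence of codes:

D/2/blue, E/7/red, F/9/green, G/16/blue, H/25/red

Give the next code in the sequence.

Letter: D, E, F, G, H → I (letters move forward 1 place in the alphabet).
Second component — each term is the sum of the two before it: 2, 7, 9, 16, 25 → 41.
Colour goes blue, red, green, blue, red → green (repeats blue → red → green).
So the next code is I/41/green.

I/41/green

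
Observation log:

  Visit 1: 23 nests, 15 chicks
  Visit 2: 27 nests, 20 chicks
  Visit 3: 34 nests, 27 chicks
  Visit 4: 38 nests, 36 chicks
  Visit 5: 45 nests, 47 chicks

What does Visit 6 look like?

Nests goes 23, 27, 34, 38, 45 → 49 (alternating steps +4, +7, +4, +7, …).
Chicks: differences are 5, 7, 9, … (increasing by 2 each time); 15, 20, 27, 36, 47 → 60.
So the next record is 49 nests, 60 chicks.

49 nests, 60 chicks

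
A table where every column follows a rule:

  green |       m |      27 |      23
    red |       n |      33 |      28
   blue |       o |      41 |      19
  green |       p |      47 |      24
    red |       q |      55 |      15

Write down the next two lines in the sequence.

For the colour, repeats green → red → blue: green, red, blue, green, red → blue → green.
Letter goes m, n, o, p, q → r → s (letters move forward 1 place in the alphabet).
Third component: alternating steps +6, +8, +6, +8, …; 27, 33, 41, 47, 55 → 61 → 69.
Fourth component: alternating steps +5, −9, +5, −9, …, so 23, 28, 19, 24, 15 → 20 → 11.
So the next two lines are blue  r  61  20 and green  s  69  11.

blue  r  61  20; green  s  69  11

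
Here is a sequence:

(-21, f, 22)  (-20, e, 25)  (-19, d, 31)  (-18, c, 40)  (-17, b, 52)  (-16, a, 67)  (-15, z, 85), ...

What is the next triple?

First value goes -21, -20, -19, -18, -17, -16, -15 → -14 (+1 each step).
Letter: letters move back 1 place in the alphabet, wrapping A→Z; f, e, d, c, b, a, z → y.
Third value: 22, 25, 31, 40, 52, 67, 85 → 106 (differences are 3, 6, 9, … (increasing by 3 each time)).
So the next triple is (-14, y, 106).

(-14, y, 106)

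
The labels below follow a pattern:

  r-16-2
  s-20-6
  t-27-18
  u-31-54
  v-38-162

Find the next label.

w-42-486

Letter: letters move forward 1 place in the alphabet; r, s, t, u, v → w.
Second component — alternating steps +4, +7, +4, +7, …: 16, 20, 27, 31, 38 → 42.
Third component: ×3 each step, so 2, 6, 18, 54, 162 → 486.
Combining the parts gives w-42-486.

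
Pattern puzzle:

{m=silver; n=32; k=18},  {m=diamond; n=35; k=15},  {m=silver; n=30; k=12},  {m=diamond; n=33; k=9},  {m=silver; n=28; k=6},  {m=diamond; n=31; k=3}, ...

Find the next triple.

{m=silver; n=26; k=0}

M — alternates silver ↔ diamond: silver, diamond, silver, diamond, silver, diamond → silver.
N goes 32, 35, 30, 33, 28, 31 → 26 (alternating steps +3, −5, +3, −5, …).
K: −3 each step; 18, 15, 12, 9, 6, 3 → 0.
Putting it together: {m=silver; n=26; k=0}.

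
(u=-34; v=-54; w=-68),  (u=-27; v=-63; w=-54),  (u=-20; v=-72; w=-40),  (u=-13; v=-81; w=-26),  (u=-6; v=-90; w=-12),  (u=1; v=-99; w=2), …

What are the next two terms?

U goes -34, -27, -20, -13, -6, 1 → 8 → 15 (+7 each step).
V goes -54, -63, -72, -81, -90, -99 → -108 → -117 (−9 each step).
W: always 2 × the u, so -68, -54, -40, -26, -12, 2 → 16 → 30.
Putting the parts together: (u=8; v=-108; w=16) and then (u=15; v=-117; w=30).

(u=8; v=-108; w=16), (u=15; v=-117; w=30)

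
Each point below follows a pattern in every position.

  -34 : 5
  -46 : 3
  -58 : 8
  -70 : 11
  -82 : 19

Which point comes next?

For the first component, −12 each step: -34, -46, -58, -70, -82 → -94.
For the second component, each term is the sum of the two before it: 5, 3, 8, 11, 19 → 30.
Putting it together: -94 : 30.

-94 : 30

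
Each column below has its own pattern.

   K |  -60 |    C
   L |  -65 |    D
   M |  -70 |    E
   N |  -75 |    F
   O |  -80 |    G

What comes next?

P  -85  H

First letter: letters move forward 1 place in the alphabet; K, L, M, N, O → P.
Second component: −5 each step, so -60, -65, -70, -75, -80 → -85.
Second letter: letters move forward 1 place in the alphabet; C, D, E, F, G → H.
Combining the parts gives P  -85  H.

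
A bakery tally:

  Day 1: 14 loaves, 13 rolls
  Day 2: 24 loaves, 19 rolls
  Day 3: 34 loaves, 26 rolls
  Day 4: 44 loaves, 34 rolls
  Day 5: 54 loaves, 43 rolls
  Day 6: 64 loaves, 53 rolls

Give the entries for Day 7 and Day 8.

Loaves goes 14, 24, 34, 44, 54, 64 → 74 → 84 (+10 each step).
Rolls goes 13, 19, 26, 34, 43, 53 → 64 → 76 (differences are 6, 7, 8, … (increasing by 1 each time)).
Putting the parts together: 74 loaves, 64 rolls and then 84 loaves, 76 rolls.

74 loaves, 64 rolls; 84 loaves, 76 rolls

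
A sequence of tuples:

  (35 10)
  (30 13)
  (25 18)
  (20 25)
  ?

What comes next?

First part: 35, 30, 25, 20 → 15 (−5 each step).
Second part: 10, 13, 18, 25 → 34 (differences are 3, 5, 7, … (increasing by 2 each time)).
So the next tuple is (15 34).

(15 34)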